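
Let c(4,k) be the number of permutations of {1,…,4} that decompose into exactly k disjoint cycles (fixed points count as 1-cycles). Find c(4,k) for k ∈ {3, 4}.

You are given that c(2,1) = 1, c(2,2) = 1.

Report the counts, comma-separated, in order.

6, 1

@3  (3,2):1·2+1→3, (3,3):0·2+1→1
@4  (4,3):1·3+3→6, (4,4):0·3+1→1
Read c(4,3) = 6, c(4,4) = 1.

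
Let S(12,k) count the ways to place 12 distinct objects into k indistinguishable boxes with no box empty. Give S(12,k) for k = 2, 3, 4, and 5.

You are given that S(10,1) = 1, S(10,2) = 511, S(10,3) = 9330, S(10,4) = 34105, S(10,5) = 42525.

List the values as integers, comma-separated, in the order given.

2047, 86526, 611501, 1379400

[11] T[11,1]:1*1+0=1 · T[11,2]:2*511+1=1023 · T[11,3]:3*9330+511=28501 · T[11,4]:4*34105+9330=145750 · T[11,5]:5*42525+34105=246730
[12] T[12,2]:2*1023+1=2047 · T[12,3]:3*28501+1023=86526 · T[12,4]:4*145750+28501=611501 · T[12,5]:5*246730+145750=1379400
Read S(12,2) = 2047, S(12,3) = 86526, S(12,4) = 611501, S(12,5) = 1379400.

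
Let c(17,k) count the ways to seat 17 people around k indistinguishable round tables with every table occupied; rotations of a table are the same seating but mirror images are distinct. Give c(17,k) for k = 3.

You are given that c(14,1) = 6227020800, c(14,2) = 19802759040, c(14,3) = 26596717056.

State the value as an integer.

[15] T[15,1]:14*6227020800+0=87178291200 · T[15,2]:14*19802759040+6227020800=283465647360 · T[15,3]:14*26596717056+19802759040=392156797824
[16] T[16,2]:15*283465647360+87178291200=4339163001600 · T[16,3]:15*392156797824+283465647360=6165817614720
[17] T[17,3]:16*6165817614720+4339163001600=102992244837120
Read c(17,3) = 102992244837120.

102992244837120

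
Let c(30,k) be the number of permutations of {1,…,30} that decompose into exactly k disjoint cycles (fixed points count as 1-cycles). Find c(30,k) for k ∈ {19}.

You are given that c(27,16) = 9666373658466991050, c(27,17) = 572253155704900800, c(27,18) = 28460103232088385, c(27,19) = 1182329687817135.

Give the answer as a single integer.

[28] T[28,17]:27*572253155704900800+9666373658466991050=25117208862499312650 · T[28,18]:27*28460103232088385+572253155704900800=1340675942971287195 · T[28,19]:27*1182329687817135+28460103232088385=60383004803151030
[29] T[29,18]:28*1340675942971287195+25117208862499312650=62656135265695354110 · T[29,19]:28*60383004803151030+1340675942971287195=3031400077459516035
[30] T[30,19]:29*3031400077459516035+62656135265695354110=150566737512021319125
Read c(30,19) = 150566737512021319125.

150566737512021319125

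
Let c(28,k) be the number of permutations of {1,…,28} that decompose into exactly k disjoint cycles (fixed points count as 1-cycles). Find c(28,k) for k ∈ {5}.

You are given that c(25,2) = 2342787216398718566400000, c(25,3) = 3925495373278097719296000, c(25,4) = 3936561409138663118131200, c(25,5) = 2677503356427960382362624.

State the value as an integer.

i=26: T(26,3)=2342787216398718566400000+25·3925495373278097719296000=100480171548351161548800000 | T(26,4)=3925495373278097719296000+25·3936561409138663118131200=102339530601744675672576000 | T(26,5)=3936561409138663118131200+25·2677503356427960382362624=70874145319837672677196800
i=27: T(27,4)=100480171548351161548800000+26·102339530601744675672576000=2761307967193712729035776000 | T(27,5)=102339530601744675672576000+26·70874145319837672677196800=1945067308917524165279692800
i=28: T(28,5)=2761307967193712729035776000+27·1945067308917524165279692800=55278125307966865191587481600
Read c(28,5) = 55278125307966865191587481600.

55278125307966865191587481600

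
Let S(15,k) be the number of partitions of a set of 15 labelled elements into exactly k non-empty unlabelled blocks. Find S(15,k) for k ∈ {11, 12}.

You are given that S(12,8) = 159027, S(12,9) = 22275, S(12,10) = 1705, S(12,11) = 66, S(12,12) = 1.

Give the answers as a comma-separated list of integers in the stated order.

1479478, 106470

row 13: T[13][9]=9·22275+159027=359502  T[13][10]=10·1705+22275=39325  T[13][11]=11·66+1705=2431  T[13][12]=12·1+66=78
row 14: T[14][10]=10·39325+359502=752752  T[14][11]=11·2431+39325=66066  T[14][12]=12·78+2431=3367
row 15: T[15][11]=11·66066+752752=1479478  T[15][12]=12·3367+66066=106470
Read S(15,11) = 1479478, S(15,12) = 106470.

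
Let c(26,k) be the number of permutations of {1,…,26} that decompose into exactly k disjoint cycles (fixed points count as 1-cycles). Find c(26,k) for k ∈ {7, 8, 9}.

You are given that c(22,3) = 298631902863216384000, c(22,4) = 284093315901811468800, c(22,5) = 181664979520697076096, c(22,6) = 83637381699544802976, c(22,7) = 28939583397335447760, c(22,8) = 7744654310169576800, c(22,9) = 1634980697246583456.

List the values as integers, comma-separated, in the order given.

13746468217967926978680000, 4144457803247115877036800, 1001369304512841374110000

i=23: T(23,4)=298631902863216384000+22·284093315901811468800=6548684852703068697600 | T(23,5)=284093315901811468800+22·181664979520697076096=4280722865357147142912 | T(23,6)=181664979520697076096+22·83637381699544802976=2021687376910682741568 | T(23,7)=83637381699544802976+22·28939583397335447760=720308216440924653696 | T(23,8)=28939583397335447760+22·7744654310169576800=199321978221066137360 | T(23,9)=7744654310169576800+22·1634980697246583456=43714229649594412832
i=24: T(24,5)=6548684852703068697600+23·4280722865357147142912=105005310755917452984576 | T(24,6)=4280722865357147142912+23·2021687376910682741568=50779532534302850198976 | T(24,7)=2021687376910682741568+23·720308216440924653696=18588776355051949776576 | T(24,8)=720308216440924653696+23·199321978221066137360=5304713715525445812976 | T(24,9)=199321978221066137360+23·43714229649594412832=1204749260161737632496
i=25: T(25,6)=105005310755917452984576+24·50779532534302850198976=1323714091579185857760000 | T(25,7)=50779532534302850198976+24·18588776355051949776576=496910165055549644836800 | T(25,8)=18588776355051949776576+24·5304713715525445812976=145901905527662649288000 | T(25,9)=5304713715525445812976+24·1204749260161737632496=34218695959407148992880
i=26: T(26,7)=1323714091579185857760000+25·496910165055549644836800=13746468217967926978680000 | T(26,8)=496910165055549644836800+25·145901905527662649288000=4144457803247115877036800 | T(26,9)=145901905527662649288000+25·34218695959407148992880=1001369304512841374110000
Read c(26,7) = 13746468217967926978680000, c(26,8) = 4144457803247115877036800, c(26,9) = 1001369304512841374110000.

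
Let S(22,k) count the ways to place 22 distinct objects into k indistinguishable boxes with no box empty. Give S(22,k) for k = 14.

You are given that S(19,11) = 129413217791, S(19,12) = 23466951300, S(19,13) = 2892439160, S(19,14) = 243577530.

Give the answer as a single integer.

3295165281331

@20  (20,12):23466951300·12+129413217791→411016633391, (20,13):2892439160·13+23466951300→61068660380, (20,14):243577530·14+2892439160→6302524580
@21  (21,13):61068660380·13+411016633391→1204909218331, (21,14):6302524580·14+61068660380→149304004500
@22  (22,14):149304004500·14+1204909218331→3295165281331
Read S(22,14) = 3295165281331.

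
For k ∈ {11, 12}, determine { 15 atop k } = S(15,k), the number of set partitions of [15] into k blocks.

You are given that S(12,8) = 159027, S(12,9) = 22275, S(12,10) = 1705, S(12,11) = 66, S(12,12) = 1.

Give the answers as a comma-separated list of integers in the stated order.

1479478, 106470

@13  (13,9):22275·9+159027→359502, (13,10):1705·10+22275→39325, (13,11):66·11+1705→2431, (13,12):1·12+66→78
@14  (14,10):39325·10+359502→752752, (14,11):2431·11+39325→66066, (14,12):78·12+2431→3367
@15  (15,11):66066·11+752752→1479478, (15,12):3367·12+66066→106470
Read S(15,11) = 1479478, S(15,12) = 106470.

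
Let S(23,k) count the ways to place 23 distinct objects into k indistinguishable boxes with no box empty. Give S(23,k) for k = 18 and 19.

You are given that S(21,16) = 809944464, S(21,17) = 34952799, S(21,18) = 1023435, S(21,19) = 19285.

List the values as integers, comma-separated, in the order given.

r22: T_22,17=17×34952799+809944464=1404142047; T_22,18=18×1023435+34952799=53374629; T_22,19=19×19285+1023435=1389850
r23: T_23,18=18×53374629+1404142047=2364885369; T_23,19=19×1389850+53374629=79781779
Read S(23,18) = 2364885369, S(23,19) = 79781779.

2364885369, 79781779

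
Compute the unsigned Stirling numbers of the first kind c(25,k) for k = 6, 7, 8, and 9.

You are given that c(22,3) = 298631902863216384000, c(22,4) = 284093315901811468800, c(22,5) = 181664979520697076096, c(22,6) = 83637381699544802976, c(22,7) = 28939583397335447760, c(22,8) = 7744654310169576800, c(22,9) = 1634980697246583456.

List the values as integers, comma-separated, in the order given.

1323714091579185857760000, 496910165055549644836800, 145901905527662649288000, 34218695959407148992880

[23] T[23,4]:22*284093315901811468800+298631902863216384000=6548684852703068697600 · T[23,5]:22*181664979520697076096+284093315901811468800=4280722865357147142912 · T[23,6]:22*83637381699544802976+181664979520697076096=2021687376910682741568 · T[23,7]:22*28939583397335447760+83637381699544802976=720308216440924653696 · T[23,8]:22*7744654310169576800+28939583397335447760=199321978221066137360 · T[23,9]:22*1634980697246583456+7744654310169576800=43714229649594412832
[24] T[24,5]:23*4280722865357147142912+6548684852703068697600=105005310755917452984576 · T[24,6]:23*2021687376910682741568+4280722865357147142912=50779532534302850198976 · T[24,7]:23*720308216440924653696+2021687376910682741568=18588776355051949776576 · T[24,8]:23*199321978221066137360+720308216440924653696=5304713715525445812976 · T[24,9]:23*43714229649594412832+199321978221066137360=1204749260161737632496
[25] T[25,6]:24*50779532534302850198976+105005310755917452984576=1323714091579185857760000 · T[25,7]:24*18588776355051949776576+50779532534302850198976=496910165055549644836800 · T[25,8]:24*5304713715525445812976+18588776355051949776576=145901905527662649288000 · T[25,9]:24*1204749260161737632496+5304713715525445812976=34218695959407148992880
Read c(25,6) = 1323714091579185857760000, c(25,7) = 496910165055549644836800, c(25,8) = 145901905527662649288000, c(25,9) = 34218695959407148992880.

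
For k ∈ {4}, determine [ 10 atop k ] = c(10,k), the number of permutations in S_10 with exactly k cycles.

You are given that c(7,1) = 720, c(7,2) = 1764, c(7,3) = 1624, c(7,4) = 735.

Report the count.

@8  (8,2):1764·7+720→13068, (8,3):1624·7+1764→13132, (8,4):735·7+1624→6769
@9  (9,3):13132·8+13068→118124, (9,4):6769·8+13132→67284
@10  (10,4):67284·9+118124→723680
Read c(10,4) = 723680.

723680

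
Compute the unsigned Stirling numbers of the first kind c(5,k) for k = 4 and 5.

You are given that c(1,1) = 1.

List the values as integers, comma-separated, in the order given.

i=2: T(2,1)=0+1·1=1 | T(2,2)=1+1·0=1
i=3: T(3,2)=1+2·1=3 | T(3,3)=1+2·0=1
i=4: T(4,3)=3+3·1=6 | T(4,4)=1+3·0=1
i=5: T(5,4)=6+4·1=10 | T(5,5)=1+4·0=1
Read c(5,4) = 10, c(5,5) = 1.

10, 1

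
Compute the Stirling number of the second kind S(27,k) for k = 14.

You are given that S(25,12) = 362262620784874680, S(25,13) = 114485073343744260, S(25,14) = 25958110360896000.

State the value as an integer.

i=26: T(26,13)=362262620784874680+13·114485073343744260=1850568574253550060 | T(26,14)=114485073343744260+14·25958110360896000=477898618396288260
i=27: T(27,14)=1850568574253550060+14·477898618396288260=8541149231801585700
Read S(27,14) = 8541149231801585700.

8541149231801585700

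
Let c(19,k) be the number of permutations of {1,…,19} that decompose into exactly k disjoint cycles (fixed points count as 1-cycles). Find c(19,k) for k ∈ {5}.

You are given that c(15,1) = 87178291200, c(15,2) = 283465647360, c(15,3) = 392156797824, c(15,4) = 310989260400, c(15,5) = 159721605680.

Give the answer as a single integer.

17950712280921504

@16  (16,2):283465647360·15+87178291200→4339163001600, (16,3):392156797824·15+283465647360→6165817614720, (16,4):310989260400·15+392156797824→5056995703824, (16,5):159721605680·15+310989260400→2706813345600
@17  (17,3):6165817614720·16+4339163001600→102992244837120, (17,4):5056995703824·16+6165817614720→87077748875904, (17,5):2706813345600·16+5056995703824→48366009233424
@18  (18,4):87077748875904·17+102992244837120→1583313975727488, (18,5):48366009233424·17+87077748875904→909299905844112
@19  (19,5):909299905844112·18+1583313975727488→17950712280921504
Read c(19,5) = 17950712280921504.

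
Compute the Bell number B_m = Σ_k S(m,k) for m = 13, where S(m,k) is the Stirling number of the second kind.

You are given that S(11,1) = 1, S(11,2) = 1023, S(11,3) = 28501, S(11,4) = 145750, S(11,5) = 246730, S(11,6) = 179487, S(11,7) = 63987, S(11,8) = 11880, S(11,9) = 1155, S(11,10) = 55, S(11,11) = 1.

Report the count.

27644437

i=12: T(12,1)=0+1·1=1 | T(12,2)=1+2·1023=2047 | T(12,3)=1023+3·28501=86526 | T(12,4)=28501+4·145750=611501 | T(12,5)=145750+5·246730=1379400 | T(12,6)=246730+6·179487=1323652 | T(12,7)=179487+7·63987=627396 | T(12,8)=63987+8·11880=159027 | T(12,9)=11880+9·1155=22275 | T(12,10)=1155+10·55=1705 | T(12,11)=55+11·1=66 | T(12,12)=1+12·0=1
i=13: T(13,1)=0+1·1=1 | T(13,2)=1+2·2047=4095 | T(13,3)=2047+3·86526=261625 | T(13,4)=86526+4·611501=2532530 | T(13,5)=611501+5·1379400=7508501 | T(13,6)=1379400+6·1323652=9321312 | T(13,7)=1323652+7·627396=5715424 | T(13,8)=627396+8·159027=1899612 | T(13,9)=159027+9·22275=359502 | T(13,10)=22275+10·1705=39325 | T(13,11)=1705+11·66=2431 | T(13,12)=66+12·1=78 | T(13,13)=1+13·0=1
B_13 = ΣS(13,k) = 1+4095+261625+2532530+7508501+9321312+5715424+1899612+359502+39325+2431+78+1 = 27644437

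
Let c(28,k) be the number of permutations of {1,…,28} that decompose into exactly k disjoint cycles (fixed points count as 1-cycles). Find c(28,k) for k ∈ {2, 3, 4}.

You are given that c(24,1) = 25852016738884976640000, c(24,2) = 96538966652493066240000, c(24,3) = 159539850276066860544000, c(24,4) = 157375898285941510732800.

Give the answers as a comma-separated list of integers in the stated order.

i=25: T(25,1)=0+24·25852016738884976640000=620448401733239439360000 | T(25,2)=25852016738884976640000+24·96538966652493066240000=2342787216398718566400000 | T(25,3)=96538966652493066240000+24·159539850276066860544000=3925495373278097719296000 | T(25,4)=159539850276066860544000+24·157375898285941510732800=3936561409138663118131200
i=26: T(26,1)=0+25·620448401733239439360000=15511210043330985984000000 | T(26,2)=620448401733239439360000+25·2342787216398718566400000=59190128811701203599360000 | T(26,3)=2342787216398718566400000+25·3925495373278097719296000=100480171548351161548800000 | T(26,4)=3925495373278097719296000+25·3936561409138663118131200=102339530601744675672576000
i=27: T(27,1)=0+26·15511210043330985984000000=403291461126605635584000000 | T(27,2)=15511210043330985984000000+26·59190128811701203599360000=1554454559147562279567360000 | T(27,3)=59190128811701203599360000+26·100480171548351161548800000=2671674589068831403868160000 | T(27,4)=100480171548351161548800000+26·102339530601744675672576000=2761307967193712729035776000
i=28: T(28,2)=403291461126605635584000000+27·1554454559147562279567360000=42373564558110787183902720000 | T(28,3)=1554454559147562279567360000+27·2671674589068831403868160000=73689668464006010184007680000 | T(28,4)=2671674589068831403868160000+27·2761307967193712729035776000=77226989703299075087834112000
Read c(28,2) = 42373564558110787183902720000, c(28,3) = 73689668464006010184007680000, c(28,4) = 77226989703299075087834112000.

42373564558110787183902720000, 73689668464006010184007680000, 77226989703299075087834112000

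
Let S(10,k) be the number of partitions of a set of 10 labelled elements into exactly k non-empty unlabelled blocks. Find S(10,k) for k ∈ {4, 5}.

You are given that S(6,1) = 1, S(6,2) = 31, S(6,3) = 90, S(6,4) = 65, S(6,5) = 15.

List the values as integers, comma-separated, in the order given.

r7: T_7,1=1×1+0=1; T_7,2=2×31+1=63; T_7,3=3×90+31=301; T_7,4=4×65+90=350; T_7,5=5×15+65=140
r8: T_8,2=2×63+1=127; T_8,3=3×301+63=966; T_8,4=4×350+301=1701; T_8,5=5×140+350=1050
r9: T_9,3=3×966+127=3025; T_9,4=4×1701+966=7770; T_9,5=5×1050+1701=6951
r10: T_10,4=4×7770+3025=34105; T_10,5=5×6951+7770=42525
Read S(10,4) = 34105, S(10,5) = 42525.

34105, 42525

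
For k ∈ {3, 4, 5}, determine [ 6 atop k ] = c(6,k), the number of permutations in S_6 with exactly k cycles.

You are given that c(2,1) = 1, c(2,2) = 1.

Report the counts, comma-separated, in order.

225, 85, 15

i=3: T(3,1)=0+2·1=2 | T(3,2)=1+2·1=3 | T(3,3)=1+2·0=1
i=4: T(4,1)=0+3·2=6 | T(4,2)=2+3·3=11 | T(4,3)=3+3·1=6 | T(4,4)=1+3·0=1
i=5: T(5,2)=6+4·11=50 | T(5,3)=11+4·6=35 | T(5,4)=6+4·1=10 | T(5,5)=1+4·0=1
i=6: T(6,3)=50+5·35=225 | T(6,4)=35+5·10=85 | T(6,5)=10+5·1=15
Read c(6,3) = 225, c(6,4) = 85, c(6,5) = 15.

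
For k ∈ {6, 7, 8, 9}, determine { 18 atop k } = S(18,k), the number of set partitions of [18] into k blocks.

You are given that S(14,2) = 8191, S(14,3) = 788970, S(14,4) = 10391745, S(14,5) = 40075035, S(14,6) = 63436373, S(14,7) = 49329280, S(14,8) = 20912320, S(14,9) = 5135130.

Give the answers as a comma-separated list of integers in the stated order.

row 15: T[15][3]=3·788970+8191=2375101  T[15][4]=4·10391745+788970=42355950  T[15][5]=5·40075035+10391745=210766920  T[15][6]=6·63436373+40075035=420693273  T[15][7]=7·49329280+63436373=408741333  T[15][8]=8·20912320+49329280=216627840  T[15][9]=9·5135130+20912320=67128490
row 16: T[16][4]=4·42355950+2375101=171798901  T[16][5]=5·210766920+42355950=1096190550  T[16][6]=6·420693273+210766920=2734926558  T[16][7]=7·408741333+420693273=3281882604  T[16][8]=8·216627840+408741333=2141764053  T[16][9]=9·67128490+216627840=820784250
row 17: T[17][5]=5·1096190550+171798901=5652751651  T[17][6]=6·2734926558+1096190550=17505749898  T[17][7]=7·3281882604+2734926558=25708104786  T[17][8]=8·2141764053+3281882604=20415995028  T[17][9]=9·820784250+2141764053=9528822303
row 18: T[18][6]=6·17505749898+5652751651=110687251039  T[18][7]=7·25708104786+17505749898=197462483400  T[18][8]=8·20415995028+25708104786=189036065010  T[18][9]=9·9528822303+20415995028=106175395755
Read S(18,6) = 110687251039, S(18,7) = 197462483400, S(18,8) = 189036065010, S(18,9) = 106175395755.

110687251039, 197462483400, 189036065010, 106175395755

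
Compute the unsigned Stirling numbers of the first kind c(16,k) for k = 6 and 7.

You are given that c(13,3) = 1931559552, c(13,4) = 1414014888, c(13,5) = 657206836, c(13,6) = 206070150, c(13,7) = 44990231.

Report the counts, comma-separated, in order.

i=14: T(14,4)=1931559552+13·1414014888=20313753096 | T(14,5)=1414014888+13·657206836=9957703756 | T(14,6)=657206836+13·206070150=3336118786 | T(14,7)=206070150+13·44990231=790943153
i=15: T(15,5)=20313753096+14·9957703756=159721605680 | T(15,6)=9957703756+14·3336118786=56663366760 | T(15,7)=3336118786+14·790943153=14409322928
i=16: T(16,6)=159721605680+15·56663366760=1009672107080 | T(16,7)=56663366760+15·14409322928=272803210680
Read c(16,6) = 1009672107080, c(16,7) = 272803210680.

1009672107080, 272803210680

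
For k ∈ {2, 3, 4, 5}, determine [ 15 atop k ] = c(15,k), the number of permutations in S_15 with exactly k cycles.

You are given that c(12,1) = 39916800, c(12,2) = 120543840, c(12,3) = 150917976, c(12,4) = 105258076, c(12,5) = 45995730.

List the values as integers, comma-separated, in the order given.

@13  (13,1):39916800·12+0→479001600, (13,2):120543840·12+39916800→1486442880, (13,3):150917976·12+120543840→1931559552, (13,4):105258076·12+150917976→1414014888, (13,5):45995730·12+105258076→657206836
@14  (14,1):479001600·13+0→6227020800, (14,2):1486442880·13+479001600→19802759040, (14,3):1931559552·13+1486442880→26596717056, (14,4):1414014888·13+1931559552→20313753096, (14,5):657206836·13+1414014888→9957703756
@15  (15,2):19802759040·14+6227020800→283465647360, (15,3):26596717056·14+19802759040→392156797824, (15,4):20313753096·14+26596717056→310989260400, (15,5):9957703756·14+20313753096→159721605680
Read c(15,2) = 283465647360, c(15,3) = 392156797824, c(15,4) = 310989260400, c(15,5) = 159721605680.

283465647360, 392156797824, 310989260400, 159721605680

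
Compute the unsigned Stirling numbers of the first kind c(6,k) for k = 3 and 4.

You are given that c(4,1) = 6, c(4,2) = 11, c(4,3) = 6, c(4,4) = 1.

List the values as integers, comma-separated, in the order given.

[5] T[5,2]:4*11+6=50 · T[5,3]:4*6+11=35 · T[5,4]:4*1+6=10
[6] T[6,3]:5*35+50=225 · T[6,4]:5*10+35=85
Read c(6,3) = 225, c(6,4) = 85.

225, 85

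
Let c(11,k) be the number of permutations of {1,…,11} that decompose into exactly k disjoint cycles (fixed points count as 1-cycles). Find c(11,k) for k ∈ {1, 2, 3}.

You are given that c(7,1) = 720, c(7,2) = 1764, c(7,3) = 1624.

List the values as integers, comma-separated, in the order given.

3628800, 10628640, 12753576

i=8: T(8,1)=0+7·720=5040 | T(8,2)=720+7·1764=13068 | T(8,3)=1764+7·1624=13132
i=9: T(9,1)=0+8·5040=40320 | T(9,2)=5040+8·13068=109584 | T(9,3)=13068+8·13132=118124
i=10: T(10,1)=0+9·40320=362880 | T(10,2)=40320+9·109584=1026576 | T(10,3)=109584+9·118124=1172700
i=11: T(11,1)=0+10·362880=3628800 | T(11,2)=362880+10·1026576=10628640 | T(11,3)=1026576+10·1172700=12753576
Read c(11,1) = 3628800, c(11,2) = 10628640, c(11,3) = 12753576.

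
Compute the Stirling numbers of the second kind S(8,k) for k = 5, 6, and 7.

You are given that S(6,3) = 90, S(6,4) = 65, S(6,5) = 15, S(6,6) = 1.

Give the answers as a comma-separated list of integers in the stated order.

1050, 266, 28

[7] T[7,4]:4*65+90=350 · T[7,5]:5*15+65=140 · T[7,6]:6*1+15=21 · T[7,7]:7*0+1=1
[8] T[8,5]:5*140+350=1050 · T[8,6]:6*21+140=266 · T[8,7]:7*1+21=28
Read S(8,5) = 1050, S(8,6) = 266, S(8,7) = 28.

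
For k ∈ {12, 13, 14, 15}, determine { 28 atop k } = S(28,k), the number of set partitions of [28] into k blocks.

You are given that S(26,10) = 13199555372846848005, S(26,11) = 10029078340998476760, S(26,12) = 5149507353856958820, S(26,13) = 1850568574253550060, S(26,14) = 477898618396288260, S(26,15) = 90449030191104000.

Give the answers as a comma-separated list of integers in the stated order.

985397416171213883565, 451512851236272407400, 148782988064375309400, 36060660300744309600

[27] T[27,11]:11*10029078340998476760+13199555372846848005=123519417123830092365 · T[27,12]:12*5149507353856958820+10029078340998476760=71823166587281982600 · T[27,13]:13*1850568574253550060+5149507353856958820=29206898819153109600 · T[27,14]:14*477898618396288260+1850568574253550060=8541149231801585700 · T[27,15]:15*90449030191104000+477898618396288260=1834634071262848260
[28] T[28,12]:12*71823166587281982600+123519417123830092365=985397416171213883565 · T[28,13]:13*29206898819153109600+71823166587281982600=451512851236272407400 · T[28,14]:14*8541149231801585700+29206898819153109600=148782988064375309400 · T[28,15]:15*1834634071262848260+8541149231801585700=36060660300744309600
Read S(28,12) = 985397416171213883565, S(28,13) = 451512851236272407400, S(28,14) = 148782988064375309400, S(28,15) = 36060660300744309600.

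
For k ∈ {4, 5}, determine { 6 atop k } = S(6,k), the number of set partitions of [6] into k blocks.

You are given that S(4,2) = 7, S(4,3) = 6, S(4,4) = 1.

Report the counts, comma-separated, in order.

row 5: T[5][3]=3·6+7=25  T[5][4]=4·1+6=10  T[5][5]=5·0+1=1
row 6: T[6][4]=4·10+25=65  T[6][5]=5·1+10=15
Read S(6,4) = 65, S(6,5) = 15.

65, 15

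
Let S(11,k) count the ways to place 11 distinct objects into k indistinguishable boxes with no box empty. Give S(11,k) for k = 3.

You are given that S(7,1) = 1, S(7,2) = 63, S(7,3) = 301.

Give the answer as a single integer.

row 8: T[8][1]=1·1+0=1  T[8][2]=2·63+1=127  T[8][3]=3·301+63=966
row 9: T[9][1]=1·1+0=1  T[9][2]=2·127+1=255  T[9][3]=3·966+127=3025
row 10: T[10][2]=2·255+1=511  T[10][3]=3·3025+255=9330
row 11: T[11][3]=3·9330+511=28501
Read S(11,3) = 28501.

28501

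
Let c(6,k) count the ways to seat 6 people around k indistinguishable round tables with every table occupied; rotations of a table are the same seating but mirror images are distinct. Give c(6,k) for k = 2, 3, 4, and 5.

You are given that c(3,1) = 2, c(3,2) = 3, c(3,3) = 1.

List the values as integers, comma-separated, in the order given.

@4  (4,1):2·3+0→6, (4,2):3·3+2→11, (4,3):1·3+3→6, (4,4):0·3+1→1
@5  (5,1):6·4+0→24, (5,2):11·4+6→50, (5,3):6·4+11→35, (5,4):1·4+6→10, (5,5):0·4+1→1
@6  (6,2):50·5+24→274, (6,3):35·5+50→225, (6,4):10·5+35→85, (6,5):1·5+10→15
Read c(6,2) = 274, c(6,3) = 225, c(6,4) = 85, c(6,5) = 15.

274, 225, 85, 15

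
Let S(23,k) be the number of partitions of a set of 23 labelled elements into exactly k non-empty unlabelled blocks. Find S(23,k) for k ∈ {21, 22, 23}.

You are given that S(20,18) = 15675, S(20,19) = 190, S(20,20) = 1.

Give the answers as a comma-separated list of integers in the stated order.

28336, 253, 1

r21: T_21,19=19×190+15675=19285; T_21,20=20×1+190=210; T_21,21=21×0+1=1
r22: T_22,20=20×210+19285=23485; T_22,21=21×1+210=231; T_22,22=22×0+1=1
r23: T_23,21=21×231+23485=28336; T_23,22=22×1+231=253; T_23,23=23×0+1=1
Read S(23,21) = 28336, S(23,22) = 253, S(23,23) = 1.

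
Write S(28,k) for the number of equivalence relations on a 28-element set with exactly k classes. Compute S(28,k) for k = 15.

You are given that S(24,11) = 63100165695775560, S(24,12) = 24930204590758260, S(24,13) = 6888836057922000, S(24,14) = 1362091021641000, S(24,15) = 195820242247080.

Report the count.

36060660300744309600

row 25: T[25][12]=12·24930204590758260+63100165695775560=362262620784874680  T[25][13]=13·6888836057922000+24930204590758260=114485073343744260  T[25][14]=14·1362091021641000+6888836057922000=25958110360896000  T[25][15]=15·195820242247080+1362091021641000=4299394655347200
row 26: T[26][13]=13·114485073343744260+362262620784874680=1850568574253550060  T[26][14]=14·25958110360896000+114485073343744260=477898618396288260  T[26][15]=15·4299394655347200+25958110360896000=90449030191104000
row 27: T[27][14]=14·477898618396288260+1850568574253550060=8541149231801585700  T[27][15]=15·90449030191104000+477898618396288260=1834634071262848260
row 28: T[28][15]=15·1834634071262848260+8541149231801585700=36060660300744309600
Read S(28,15) = 36060660300744309600.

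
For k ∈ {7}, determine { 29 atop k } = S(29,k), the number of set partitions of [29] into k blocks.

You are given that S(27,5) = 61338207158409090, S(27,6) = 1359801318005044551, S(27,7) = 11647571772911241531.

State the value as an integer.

588469772213874823272

row 28: T[28][6]=6·1359801318005044551+61338207158409090=8220146115188676396  T[28][7]=7·11647571772911241531+1359801318005044551=82892803728383735268
row 29: T[29][7]=7·82892803728383735268+8220146115188676396=588469772213874823272
Read S(29,7) = 588469772213874823272.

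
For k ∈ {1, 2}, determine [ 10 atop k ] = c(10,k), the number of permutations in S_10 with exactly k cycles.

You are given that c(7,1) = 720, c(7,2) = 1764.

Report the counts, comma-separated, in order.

362880, 1026576

i=8: T(8,1)=0+7·720=5040 | T(8,2)=720+7·1764=13068
i=9: T(9,1)=0+8·5040=40320 | T(9,2)=5040+8·13068=109584
i=10: T(10,1)=0+9·40320=362880 | T(10,2)=40320+9·109584=1026576
Read c(10,1) = 362880, c(10,2) = 1026576.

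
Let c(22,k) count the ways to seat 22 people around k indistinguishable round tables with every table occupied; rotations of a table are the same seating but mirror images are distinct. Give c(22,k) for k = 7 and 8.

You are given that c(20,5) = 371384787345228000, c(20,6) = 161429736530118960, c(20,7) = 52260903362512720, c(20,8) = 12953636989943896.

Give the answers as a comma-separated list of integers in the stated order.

[21] T[21,6]:20*161429736530118960+371384787345228000=3599979517947607200 · T[21,7]:20*52260903362512720+161429736530118960=1206647803780373360 · T[21,8]:20*12953636989943896+52260903362512720=311333643161390640
[22] T[22,7]:21*1206647803780373360+3599979517947607200=28939583397335447760 · T[22,8]:21*311333643161390640+1206647803780373360=7744654310169576800
Read c(22,7) = 28939583397335447760, c(22,8) = 7744654310169576800.

28939583397335447760, 7744654310169576800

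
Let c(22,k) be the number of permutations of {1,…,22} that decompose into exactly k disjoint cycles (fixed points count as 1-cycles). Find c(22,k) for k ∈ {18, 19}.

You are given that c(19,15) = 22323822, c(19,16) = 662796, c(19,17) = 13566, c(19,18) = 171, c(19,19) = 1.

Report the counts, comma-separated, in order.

79721796, 1689765

[20] T[20,16]:19*662796+22323822=34916946 · T[20,17]:19*13566+662796=920550 · T[20,18]:19*171+13566=16815 · T[20,19]:19*1+171=190
[21] T[21,17]:20*920550+34916946=53327946 · T[21,18]:20*16815+920550=1256850 · T[21,19]:20*190+16815=20615
[22] T[22,18]:21*1256850+53327946=79721796 · T[22,19]:21*20615+1256850=1689765
Read c(22,18) = 79721796, c(22,19) = 1689765.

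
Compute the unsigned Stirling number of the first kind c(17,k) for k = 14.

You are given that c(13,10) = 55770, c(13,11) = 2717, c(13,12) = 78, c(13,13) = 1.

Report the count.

@14  (14,11):2717·13+55770→91091, (14,12):78·13+2717→3731, (14,13):1·13+78→91, (14,14):0·13+1→1
@15  (15,12):3731·14+91091→143325, (15,13):91·14+3731→5005, (15,14):1·14+91→105
@16  (16,13):5005·15+143325→218400, (16,14):105·15+5005→6580
@17  (17,14):6580·16+218400→323680
Read c(17,14) = 323680.

323680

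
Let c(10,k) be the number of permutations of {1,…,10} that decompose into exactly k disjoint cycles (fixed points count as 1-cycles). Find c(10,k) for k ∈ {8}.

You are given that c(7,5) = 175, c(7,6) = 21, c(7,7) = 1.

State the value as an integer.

870

row 8: T[8][6]=7·21+175=322  T[8][7]=7·1+21=28  T[8][8]=7·0+1=1
row 9: T[9][7]=8·28+322=546  T[9][8]=8·1+28=36
row 10: T[10][8]=9·36+546=870
Read c(10,8) = 870.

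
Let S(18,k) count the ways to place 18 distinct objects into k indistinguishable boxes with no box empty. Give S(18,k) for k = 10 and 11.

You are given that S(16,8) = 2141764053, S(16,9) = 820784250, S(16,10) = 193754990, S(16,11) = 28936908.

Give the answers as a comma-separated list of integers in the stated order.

37112163803, 8391004908

i=17: T(17,9)=2141764053+9·820784250=9528822303 | T(17,10)=820784250+10·193754990=2758334150 | T(17,11)=193754990+11·28936908=512060978
i=18: T(18,10)=9528822303+10·2758334150=37112163803 | T(18,11)=2758334150+11·512060978=8391004908
Read S(18,10) = 37112163803, S(18,11) = 8391004908.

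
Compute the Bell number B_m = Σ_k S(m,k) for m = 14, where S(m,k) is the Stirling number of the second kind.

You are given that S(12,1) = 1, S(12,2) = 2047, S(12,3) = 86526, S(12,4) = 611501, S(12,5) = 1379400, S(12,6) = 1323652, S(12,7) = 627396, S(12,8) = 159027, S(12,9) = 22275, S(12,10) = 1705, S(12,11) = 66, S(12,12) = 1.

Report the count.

row 13: T[13][1]=1·1+0=1  T[13][2]=2·2047+1=4095  T[13][3]=3·86526+2047=261625  T[13][4]=4·611501+86526=2532530  T[13][5]=5·1379400+611501=7508501  T[13][6]=6·1323652+1379400=9321312  T[13][7]=7·627396+1323652=5715424  T[13][8]=8·159027+627396=1899612  T[13][9]=9·22275+159027=359502  T[13][10]=10·1705+22275=39325  T[13][11]=11·66+1705=2431  T[13][12]=12·1+66=78  T[13][13]=13·0+1=1
row 14: T[14][1]=1·1+0=1  T[14][2]=2·4095+1=8191  T[14][3]=3·261625+4095=788970  T[14][4]=4·2532530+261625=10391745  T[14][5]=5·7508501+2532530=40075035  T[14][6]=6·9321312+7508501=63436373  T[14][7]=7·5715424+9321312=49329280  T[14][8]=8·1899612+5715424=20912320  T[14][9]=9·359502+1899612=5135130  T[14][10]=10·39325+359502=752752  T[14][11]=11·2431+39325=66066  T[14][12]=12·78+2431=3367  T[14][13]=13·1+78=91  T[14][14]=14·0+1=1
B_14 = ΣS(14,k) = 1+8191+788970+10391745+40075035+63436373+49329280+20912320+5135130+752752+66066+3367+91+1 = 190899322

190899322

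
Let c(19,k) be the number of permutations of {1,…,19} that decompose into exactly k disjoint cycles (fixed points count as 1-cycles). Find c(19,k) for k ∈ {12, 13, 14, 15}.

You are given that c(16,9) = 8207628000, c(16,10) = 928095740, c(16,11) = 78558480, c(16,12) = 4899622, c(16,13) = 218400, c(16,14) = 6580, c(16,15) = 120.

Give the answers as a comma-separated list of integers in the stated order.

147560703732, 10246937272, 549789282, 22323822

@17  (17,10):928095740·16+8207628000→23057159840, (17,11):78558480·16+928095740→2185031420, (17,12):4899622·16+78558480→156952432, (17,13):218400·16+4899622→8394022, (17,14):6580·16+218400→323680, (17,15):120·16+6580→8500
@18  (18,11):2185031420·17+23057159840→60202693980, (18,12):156952432·17+2185031420→4853222764, (18,13):8394022·17+156952432→299650806, (18,14):323680·17+8394022→13896582, (18,15):8500·17+323680→468180
@19  (19,12):4853222764·18+60202693980→147560703732, (19,13):299650806·18+4853222764→10246937272, (19,14):13896582·18+299650806→549789282, (19,15):468180·18+13896582→22323822
Read c(19,12) = 147560703732, c(19,13) = 10246937272, c(19,14) = 549789282, c(19,15) = 22323822.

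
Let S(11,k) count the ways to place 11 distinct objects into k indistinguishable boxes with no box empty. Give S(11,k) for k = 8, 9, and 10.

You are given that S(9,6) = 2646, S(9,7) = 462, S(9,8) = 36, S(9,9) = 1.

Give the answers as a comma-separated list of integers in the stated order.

row 10: T[10][7]=7·462+2646=5880  T[10][8]=8·36+462=750  T[10][9]=9·1+36=45  T[10][10]=10·0+1=1
row 11: T[11][8]=8·750+5880=11880  T[11][9]=9·45+750=1155  T[11][10]=10·1+45=55
Read S(11,8) = 11880, S(11,9) = 1155, S(11,10) = 55.

11880, 1155, 55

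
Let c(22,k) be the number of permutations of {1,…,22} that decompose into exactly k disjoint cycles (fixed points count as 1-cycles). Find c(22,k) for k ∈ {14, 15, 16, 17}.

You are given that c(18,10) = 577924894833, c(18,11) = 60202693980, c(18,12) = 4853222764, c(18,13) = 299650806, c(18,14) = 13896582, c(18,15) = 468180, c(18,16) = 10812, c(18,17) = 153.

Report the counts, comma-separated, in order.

27188611869881, 1599718388730, 75289668850, 2792167686

@19  (19,11):60202693980·18+577924894833→1661573386473, (19,12):4853222764·18+60202693980→147560703732, (19,13):299650806·18+4853222764→10246937272, (19,14):13896582·18+299650806→549789282, (19,15):468180·18+13896582→22323822, (19,16):10812·18+468180→662796, (19,17):153·18+10812→13566
@20  (20,12):147560703732·19+1661573386473→4465226757381, (20,13):10246937272·19+147560703732→342252511900, (20,14):549789282·19+10246937272→20692933630, (20,15):22323822·19+549789282→973941900, (20,16):662796·19+22323822→34916946, (20,17):13566·19+662796→920550
@21  (21,13):342252511900·20+4465226757381→11310276995381, (21,14):20692933630·20+342252511900→756111184500, (21,15):973941900·20+20692933630→40171771630, (21,16):34916946·20+973941900→1672280820, (21,17):920550·20+34916946→53327946
@22  (22,14):756111184500·21+11310276995381→27188611869881, (22,15):40171771630·21+756111184500→1599718388730, (22,16):1672280820·21+40171771630→75289668850, (22,17):53327946·21+1672280820→2792167686
Read c(22,14) = 27188611869881, c(22,15) = 1599718388730, c(22,16) = 75289668850, c(22,17) = 2792167686.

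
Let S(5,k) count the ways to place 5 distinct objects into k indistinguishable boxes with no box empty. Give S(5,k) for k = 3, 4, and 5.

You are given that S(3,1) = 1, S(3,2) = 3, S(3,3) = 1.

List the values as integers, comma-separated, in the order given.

row 4: T[4][2]=2·3+1=7  T[4][3]=3·1+3=6  T[4][4]=4·0+1=1
row 5: T[5][3]=3·6+7=25  T[5][4]=4·1+6=10  T[5][5]=5·0+1=1
Read S(5,3) = 25, S(5,4) = 10, S(5,5) = 1.

25, 10, 1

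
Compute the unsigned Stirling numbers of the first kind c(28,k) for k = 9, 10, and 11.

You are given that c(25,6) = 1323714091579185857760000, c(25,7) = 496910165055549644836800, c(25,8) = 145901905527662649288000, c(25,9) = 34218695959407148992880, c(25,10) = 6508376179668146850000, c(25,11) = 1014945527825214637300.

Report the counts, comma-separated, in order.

936363983558079713086850400, 195460557459107504515368560, 33819732719881270820297640

@26  (26,7):496910165055549644836800·25+1323714091579185857760000→13746468217967926978680000, (26,8):145901905527662649288000·25+496910165055549644836800→4144457803247115877036800, (26,9):34218695959407148992880·25+145901905527662649288000→1001369304512841374110000, (26,10):6508376179668146850000·25+34218695959407148992880→196928100451110820242880, (26,11):1014945527825214637300·25+6508376179668146850000→31882014375298512782500
@27  (27,8):4144457803247115877036800·26+13746468217967926978680000→121502371102392939781636800, (27,9):1001369304512841374110000·26+4144457803247115877036800→30180059720580991603896800, (27,10):196928100451110820242880·26+1001369304512841374110000→6121499916241722700424880, (27,11):31882014375298512782500·26+196928100451110820242880→1025860474208872152587880
@28  (28,9):30180059720580991603896800·27+121502371102392939781636800→936363983558079713086850400, (28,10):6121499916241722700424880·27+30180059720580991603896800→195460557459107504515368560, (28,11):1025860474208872152587880·27+6121499916241722700424880→33819732719881270820297640
Read c(28,9) = 936363983558079713086850400, c(28,10) = 195460557459107504515368560, c(28,11) = 33819732719881270820297640.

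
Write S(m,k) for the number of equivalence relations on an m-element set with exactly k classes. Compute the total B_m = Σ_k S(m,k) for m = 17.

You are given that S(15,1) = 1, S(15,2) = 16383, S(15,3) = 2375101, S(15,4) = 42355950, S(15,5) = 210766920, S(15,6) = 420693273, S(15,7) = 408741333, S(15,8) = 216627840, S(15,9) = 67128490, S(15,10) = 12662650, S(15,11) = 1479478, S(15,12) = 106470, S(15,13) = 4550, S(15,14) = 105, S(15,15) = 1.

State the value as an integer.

@16  (16,1):1·1+0→1, (16,2):16383·2+1→32767, (16,3):2375101·3+16383→7141686, (16,4):42355950·4+2375101→171798901, (16,5):210766920·5+42355950→1096190550, (16,6):420693273·6+210766920→2734926558, (16,7):408741333·7+420693273→3281882604, (16,8):216627840·8+408741333→2141764053, (16,9):67128490·9+216627840→820784250, (16,10):12662650·10+67128490→193754990, (16,11):1479478·11+12662650→28936908, (16,12):106470·12+1479478→2757118, (16,13):4550·13+106470→165620, (16,14):105·14+4550→6020, (16,15):1·15+105→120, (16,16):0·16+1→1
@17  (17,1):1·1+0→1, (17,2):32767·2+1→65535, (17,3):7141686·3+32767→21457825, (17,4):171798901·4+7141686→694337290, (17,5):1096190550·5+171798901→5652751651, (17,6):2734926558·6+1096190550→17505749898, (17,7):3281882604·7+2734926558→25708104786, (17,8):2141764053·8+3281882604→20415995028, (17,9):820784250·9+2141764053→9528822303, (17,10):193754990·10+820784250→2758334150, (17,11):28936908·11+193754990→512060978, (17,12):2757118·12+28936908→62022324, (17,13):165620·13+2757118→4910178, (17,14):6020·14+165620→249900, (17,15):120·15+6020→7820, (17,16):1·16+120→136, (17,17):0·17+1→1
B_17 = ΣS(17,k) = 1+65535+21457825+694337290+5652751651+17505749898+25708104786+20415995028+9528822303+2758334150+512060978+62022324+4910178+249900+7820+136+1 = 82864869804

82864869804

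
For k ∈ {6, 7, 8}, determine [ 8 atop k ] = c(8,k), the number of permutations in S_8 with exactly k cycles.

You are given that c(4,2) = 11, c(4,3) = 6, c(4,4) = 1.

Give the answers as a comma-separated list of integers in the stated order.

row 5: T[5][3]=4·6+11=35  T[5][4]=4·1+6=10  T[5][5]=4·0+1=1
row 6: T[6][4]=5·10+35=85  T[6][5]=5·1+10=15  T[6][6]=5·0+1=1
row 7: T[7][5]=6·15+85=175  T[7][6]=6·1+15=21  T[7][7]=6·0+1=1
row 8: T[8][6]=7·21+175=322  T[8][7]=7·1+21=28  T[8][8]=7·0+1=1
Read c(8,6) = 322, c(8,7) = 28, c(8,8) = 1.

322, 28, 1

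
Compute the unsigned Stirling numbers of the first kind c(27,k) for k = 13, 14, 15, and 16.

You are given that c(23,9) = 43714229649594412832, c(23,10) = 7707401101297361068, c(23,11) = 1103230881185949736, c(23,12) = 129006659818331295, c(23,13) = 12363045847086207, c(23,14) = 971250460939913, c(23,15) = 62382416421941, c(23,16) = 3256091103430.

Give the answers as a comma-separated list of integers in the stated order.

r24: T_24,10=23×7707401101297361068+43714229649594412832=220984454979433717396; T_24,11=23×1103230881185949736+7707401101297361068=33081711368574204996; T_24,12=23×129006659818331295+1103230881185949736=4070384057007569521; T_24,13=23×12363045847086207+129006659818331295=413356714301314056; T_24,14=23×971250460939913+12363045847086207=34701806448704206; T_24,15=23×62382416421941+971250460939913=2406046038644556; T_24,16=23×3256091103430+62382416421941=137272511800831
r25: T_25,11=24×33081711368574204996+220984454979433717396=1014945527825214637300; T_25,12=24×4070384057007569521+33081711368574204996=130770928736755873500; T_25,13=24×413356714301314056+4070384057007569521=13990945200239106865; T_25,14=24×34701806448704206+413356714301314056=1246200069070215000; T_25,15=24×2406046038644556+34701806448704206=92446911376173550; T_25,16=24×137272511800831+2406046038644556=5700586321864500
r26: T_26,12=25×130770928736755873500+1014945527825214637300=4284218746244111474800; T_26,13=25×13990945200239106865+130770928736755873500=480544558742733545125; T_26,14=25×1246200069070215000+13990945200239106865=45145946926994481865; T_26,15=25×92446911376173550+1246200069070215000=3557372853474553750; T_26,16=25×5700586321864500+92446911376173550=234961569422786050
r27: T_27,13=26×480544558742733545125+4284218746244111474800=16778377273555183648050; T_27,14=26×45145946926994481865+480544558742733545125=1654339178844590073615; T_27,15=26×3557372853474553750+45145946926994481865=137637641117332879365; T_27,16=26×234961569422786050+3557372853474553750=9666373658466991050
Read c(27,13) = 16778377273555183648050, c(27,14) = 1654339178844590073615, c(27,15) = 137637641117332879365, c(27,16) = 9666373658466991050.

16778377273555183648050, 1654339178844590073615, 137637641117332879365, 9666373658466991050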